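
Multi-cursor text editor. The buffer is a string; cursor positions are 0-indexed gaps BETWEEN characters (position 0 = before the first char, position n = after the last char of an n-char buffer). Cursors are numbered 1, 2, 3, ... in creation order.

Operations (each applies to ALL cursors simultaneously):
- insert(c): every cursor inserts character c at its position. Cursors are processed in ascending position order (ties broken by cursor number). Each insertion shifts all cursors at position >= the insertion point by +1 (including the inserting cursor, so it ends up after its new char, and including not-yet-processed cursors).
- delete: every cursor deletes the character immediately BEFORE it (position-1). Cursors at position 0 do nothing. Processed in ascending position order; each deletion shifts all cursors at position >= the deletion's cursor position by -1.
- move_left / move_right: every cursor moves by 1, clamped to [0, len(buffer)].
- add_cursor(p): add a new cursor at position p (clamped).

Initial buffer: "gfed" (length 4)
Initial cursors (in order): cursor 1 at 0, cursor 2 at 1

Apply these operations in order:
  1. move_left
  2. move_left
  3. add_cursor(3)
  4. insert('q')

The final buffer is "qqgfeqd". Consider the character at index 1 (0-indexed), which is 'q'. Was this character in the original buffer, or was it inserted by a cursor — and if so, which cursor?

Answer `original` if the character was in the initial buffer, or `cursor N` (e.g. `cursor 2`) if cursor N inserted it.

After op 1 (move_left): buffer="gfed" (len 4), cursors c1@0 c2@0, authorship ....
After op 2 (move_left): buffer="gfed" (len 4), cursors c1@0 c2@0, authorship ....
After op 3 (add_cursor(3)): buffer="gfed" (len 4), cursors c1@0 c2@0 c3@3, authorship ....
After op 4 (insert('q')): buffer="qqgfeqd" (len 7), cursors c1@2 c2@2 c3@6, authorship 12...3.
Authorship (.=original, N=cursor N): 1 2 . . . 3 .
Index 1: author = 2

Answer: cursor 2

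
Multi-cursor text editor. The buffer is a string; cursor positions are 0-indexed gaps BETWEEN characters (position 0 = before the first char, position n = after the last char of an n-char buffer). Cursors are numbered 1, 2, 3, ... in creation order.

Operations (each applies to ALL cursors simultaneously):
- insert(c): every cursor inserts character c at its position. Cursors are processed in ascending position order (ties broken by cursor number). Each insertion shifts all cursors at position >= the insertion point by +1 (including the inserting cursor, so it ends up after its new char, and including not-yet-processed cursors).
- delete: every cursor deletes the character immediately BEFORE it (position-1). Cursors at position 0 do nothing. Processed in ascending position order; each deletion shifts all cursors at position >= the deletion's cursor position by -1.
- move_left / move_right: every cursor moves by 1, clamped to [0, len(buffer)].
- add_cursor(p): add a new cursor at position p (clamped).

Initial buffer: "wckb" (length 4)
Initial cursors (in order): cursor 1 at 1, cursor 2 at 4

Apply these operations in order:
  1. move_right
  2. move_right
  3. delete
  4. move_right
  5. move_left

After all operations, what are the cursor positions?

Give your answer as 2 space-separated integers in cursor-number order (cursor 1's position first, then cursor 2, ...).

Answer: 1 1

Derivation:
After op 1 (move_right): buffer="wckb" (len 4), cursors c1@2 c2@4, authorship ....
After op 2 (move_right): buffer="wckb" (len 4), cursors c1@3 c2@4, authorship ....
After op 3 (delete): buffer="wc" (len 2), cursors c1@2 c2@2, authorship ..
After op 4 (move_right): buffer="wc" (len 2), cursors c1@2 c2@2, authorship ..
After op 5 (move_left): buffer="wc" (len 2), cursors c1@1 c2@1, authorship ..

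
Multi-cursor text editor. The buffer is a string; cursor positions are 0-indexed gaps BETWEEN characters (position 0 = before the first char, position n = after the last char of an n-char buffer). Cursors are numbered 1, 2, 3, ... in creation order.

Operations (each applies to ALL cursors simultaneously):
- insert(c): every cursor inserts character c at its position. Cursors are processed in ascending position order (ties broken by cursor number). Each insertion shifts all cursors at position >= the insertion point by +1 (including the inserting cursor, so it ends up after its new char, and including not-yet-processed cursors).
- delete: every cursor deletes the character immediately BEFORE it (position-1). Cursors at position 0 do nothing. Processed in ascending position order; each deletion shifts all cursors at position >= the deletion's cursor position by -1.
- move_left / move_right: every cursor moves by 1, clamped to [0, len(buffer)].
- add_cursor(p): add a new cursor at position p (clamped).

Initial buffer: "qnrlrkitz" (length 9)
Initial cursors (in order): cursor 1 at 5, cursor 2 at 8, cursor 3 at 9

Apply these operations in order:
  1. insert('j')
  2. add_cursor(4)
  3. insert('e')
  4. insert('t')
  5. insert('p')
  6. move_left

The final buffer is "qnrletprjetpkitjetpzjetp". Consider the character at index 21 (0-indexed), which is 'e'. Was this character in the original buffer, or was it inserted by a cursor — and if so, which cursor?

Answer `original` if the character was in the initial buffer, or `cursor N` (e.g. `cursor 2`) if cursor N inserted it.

Answer: cursor 3

Derivation:
After op 1 (insert('j')): buffer="qnrlrjkitjzj" (len 12), cursors c1@6 c2@10 c3@12, authorship .....1...2.3
After op 2 (add_cursor(4)): buffer="qnrlrjkitjzj" (len 12), cursors c4@4 c1@6 c2@10 c3@12, authorship .....1...2.3
After op 3 (insert('e')): buffer="qnrlerjekitjezje" (len 16), cursors c4@5 c1@8 c2@13 c3@16, authorship ....4.11...22.33
After op 4 (insert('t')): buffer="qnrletrjetkitjetzjet" (len 20), cursors c4@6 c1@10 c2@16 c3@20, authorship ....44.111...222.333
After op 5 (insert('p')): buffer="qnrletprjetpkitjetpzjetp" (len 24), cursors c4@7 c1@12 c2@19 c3@24, authorship ....444.1111...2222.3333
After op 6 (move_left): buffer="qnrletprjetpkitjetpzjetp" (len 24), cursors c4@6 c1@11 c2@18 c3@23, authorship ....444.1111...2222.3333
Authorship (.=original, N=cursor N): . . . . 4 4 4 . 1 1 1 1 . . . 2 2 2 2 . 3 3 3 3
Index 21: author = 3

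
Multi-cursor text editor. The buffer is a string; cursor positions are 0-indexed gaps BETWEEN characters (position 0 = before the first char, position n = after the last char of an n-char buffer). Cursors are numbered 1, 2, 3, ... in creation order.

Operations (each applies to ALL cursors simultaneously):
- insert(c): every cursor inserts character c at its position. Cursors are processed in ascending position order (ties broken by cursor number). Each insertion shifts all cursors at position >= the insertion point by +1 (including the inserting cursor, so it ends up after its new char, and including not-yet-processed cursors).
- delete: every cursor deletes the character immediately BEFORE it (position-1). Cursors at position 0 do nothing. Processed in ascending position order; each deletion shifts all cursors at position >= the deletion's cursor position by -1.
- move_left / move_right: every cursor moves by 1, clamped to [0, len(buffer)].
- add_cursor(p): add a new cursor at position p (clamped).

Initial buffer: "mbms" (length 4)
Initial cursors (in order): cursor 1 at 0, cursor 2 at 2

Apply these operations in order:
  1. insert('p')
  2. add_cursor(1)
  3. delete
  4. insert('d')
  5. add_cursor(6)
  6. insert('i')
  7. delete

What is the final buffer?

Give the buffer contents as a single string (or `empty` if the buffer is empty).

After op 1 (insert('p')): buffer="pmbpms" (len 6), cursors c1@1 c2@4, authorship 1..2..
After op 2 (add_cursor(1)): buffer="pmbpms" (len 6), cursors c1@1 c3@1 c2@4, authorship 1..2..
After op 3 (delete): buffer="mbms" (len 4), cursors c1@0 c3@0 c2@2, authorship ....
After op 4 (insert('d')): buffer="ddmbdms" (len 7), cursors c1@2 c3@2 c2@5, authorship 13..2..
After op 5 (add_cursor(6)): buffer="ddmbdms" (len 7), cursors c1@2 c3@2 c2@5 c4@6, authorship 13..2..
After op 6 (insert('i')): buffer="ddiimbdimis" (len 11), cursors c1@4 c3@4 c2@8 c4@10, authorship 1313..22.4.
After op 7 (delete): buffer="ddmbdms" (len 7), cursors c1@2 c3@2 c2@5 c4@6, authorship 13..2..

Answer: ddmbdms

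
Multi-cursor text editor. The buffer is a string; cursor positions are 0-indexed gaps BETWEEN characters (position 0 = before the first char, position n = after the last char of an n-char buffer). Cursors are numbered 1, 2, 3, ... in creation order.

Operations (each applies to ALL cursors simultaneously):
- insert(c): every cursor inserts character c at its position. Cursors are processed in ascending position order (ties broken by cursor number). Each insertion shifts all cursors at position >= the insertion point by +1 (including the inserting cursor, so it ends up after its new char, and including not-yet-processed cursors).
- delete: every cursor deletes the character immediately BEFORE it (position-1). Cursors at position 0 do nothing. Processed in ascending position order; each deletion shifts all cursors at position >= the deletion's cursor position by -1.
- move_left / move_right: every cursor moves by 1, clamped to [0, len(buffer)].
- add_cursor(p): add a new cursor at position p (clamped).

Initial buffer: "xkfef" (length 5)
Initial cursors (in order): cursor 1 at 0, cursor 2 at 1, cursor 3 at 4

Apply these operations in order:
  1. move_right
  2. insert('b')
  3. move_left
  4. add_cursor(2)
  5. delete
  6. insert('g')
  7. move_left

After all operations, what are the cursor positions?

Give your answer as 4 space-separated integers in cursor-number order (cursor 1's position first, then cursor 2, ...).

Answer: 2 2 6 2

Derivation:
After op 1 (move_right): buffer="xkfef" (len 5), cursors c1@1 c2@2 c3@5, authorship .....
After op 2 (insert('b')): buffer="xbkbfefb" (len 8), cursors c1@2 c2@4 c3@8, authorship .1.2...3
After op 3 (move_left): buffer="xbkbfefb" (len 8), cursors c1@1 c2@3 c3@7, authorship .1.2...3
After op 4 (add_cursor(2)): buffer="xbkbfefb" (len 8), cursors c1@1 c4@2 c2@3 c3@7, authorship .1.2...3
After op 5 (delete): buffer="bfeb" (len 4), cursors c1@0 c2@0 c4@0 c3@3, authorship 2..3
After op 6 (insert('g')): buffer="gggbfegb" (len 8), cursors c1@3 c2@3 c4@3 c3@7, authorship 1242..33
After op 7 (move_left): buffer="gggbfegb" (len 8), cursors c1@2 c2@2 c4@2 c3@6, authorship 1242..33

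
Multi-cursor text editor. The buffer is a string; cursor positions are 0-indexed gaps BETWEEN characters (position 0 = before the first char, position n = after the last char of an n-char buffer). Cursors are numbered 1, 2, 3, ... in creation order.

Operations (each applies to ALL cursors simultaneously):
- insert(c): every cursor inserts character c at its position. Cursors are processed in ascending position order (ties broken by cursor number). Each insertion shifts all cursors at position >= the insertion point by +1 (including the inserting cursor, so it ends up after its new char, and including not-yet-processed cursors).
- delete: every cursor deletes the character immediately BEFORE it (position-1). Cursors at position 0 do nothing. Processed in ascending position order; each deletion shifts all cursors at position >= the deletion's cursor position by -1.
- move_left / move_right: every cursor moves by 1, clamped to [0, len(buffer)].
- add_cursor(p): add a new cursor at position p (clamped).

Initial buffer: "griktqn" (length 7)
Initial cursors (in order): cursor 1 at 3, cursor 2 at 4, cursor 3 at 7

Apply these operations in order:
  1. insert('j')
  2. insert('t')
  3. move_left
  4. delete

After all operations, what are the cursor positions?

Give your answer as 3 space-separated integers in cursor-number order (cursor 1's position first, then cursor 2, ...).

After op 1 (insert('j')): buffer="grijkjtqnj" (len 10), cursors c1@4 c2@6 c3@10, authorship ...1.2...3
After op 2 (insert('t')): buffer="grijtkjttqnjt" (len 13), cursors c1@5 c2@8 c3@13, authorship ...11.22...33
After op 3 (move_left): buffer="grijtkjttqnjt" (len 13), cursors c1@4 c2@7 c3@12, authorship ...11.22...33
After op 4 (delete): buffer="gritkttqnt" (len 10), cursors c1@3 c2@5 c3@9, authorship ...1.2...3

Answer: 3 5 9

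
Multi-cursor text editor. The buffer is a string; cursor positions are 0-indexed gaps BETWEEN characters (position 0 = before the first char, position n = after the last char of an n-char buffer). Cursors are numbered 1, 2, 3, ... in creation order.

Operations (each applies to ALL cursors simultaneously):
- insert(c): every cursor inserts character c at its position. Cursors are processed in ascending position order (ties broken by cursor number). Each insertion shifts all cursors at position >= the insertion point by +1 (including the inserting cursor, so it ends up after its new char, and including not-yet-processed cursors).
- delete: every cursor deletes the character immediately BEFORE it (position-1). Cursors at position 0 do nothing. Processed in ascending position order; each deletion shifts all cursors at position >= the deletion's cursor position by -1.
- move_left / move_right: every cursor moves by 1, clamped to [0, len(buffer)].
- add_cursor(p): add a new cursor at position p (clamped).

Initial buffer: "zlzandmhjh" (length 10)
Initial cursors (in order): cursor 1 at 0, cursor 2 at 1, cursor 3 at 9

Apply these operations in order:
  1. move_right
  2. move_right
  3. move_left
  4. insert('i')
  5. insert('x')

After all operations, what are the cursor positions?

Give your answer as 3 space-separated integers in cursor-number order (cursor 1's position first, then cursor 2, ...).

After op 1 (move_right): buffer="zlzandmhjh" (len 10), cursors c1@1 c2@2 c3@10, authorship ..........
After op 2 (move_right): buffer="zlzandmhjh" (len 10), cursors c1@2 c2@3 c3@10, authorship ..........
After op 3 (move_left): buffer="zlzandmhjh" (len 10), cursors c1@1 c2@2 c3@9, authorship ..........
After op 4 (insert('i')): buffer="zilizandmhjih" (len 13), cursors c1@2 c2@4 c3@12, authorship .1.2.......3.
After op 5 (insert('x')): buffer="zixlixzandmhjixh" (len 16), cursors c1@3 c2@6 c3@15, authorship .11.22.......33.

Answer: 3 6 15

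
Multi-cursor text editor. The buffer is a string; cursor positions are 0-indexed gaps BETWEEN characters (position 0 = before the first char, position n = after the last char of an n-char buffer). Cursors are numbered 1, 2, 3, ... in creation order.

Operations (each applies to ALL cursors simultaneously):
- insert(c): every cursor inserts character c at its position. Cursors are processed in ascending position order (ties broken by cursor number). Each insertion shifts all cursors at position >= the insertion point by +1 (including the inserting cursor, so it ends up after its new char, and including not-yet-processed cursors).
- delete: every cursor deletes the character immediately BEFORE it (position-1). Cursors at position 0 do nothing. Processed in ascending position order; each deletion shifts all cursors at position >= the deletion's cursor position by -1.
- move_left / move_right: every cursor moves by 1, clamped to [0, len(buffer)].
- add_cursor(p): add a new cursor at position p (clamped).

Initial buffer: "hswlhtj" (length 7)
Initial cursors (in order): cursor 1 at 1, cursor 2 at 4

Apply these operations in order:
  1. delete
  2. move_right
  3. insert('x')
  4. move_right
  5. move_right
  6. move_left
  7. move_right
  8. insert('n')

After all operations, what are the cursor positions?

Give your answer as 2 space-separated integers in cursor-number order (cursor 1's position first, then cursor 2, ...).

Answer: 5 9

Derivation:
After op 1 (delete): buffer="swhtj" (len 5), cursors c1@0 c2@2, authorship .....
After op 2 (move_right): buffer="swhtj" (len 5), cursors c1@1 c2@3, authorship .....
After op 3 (insert('x')): buffer="sxwhxtj" (len 7), cursors c1@2 c2@5, authorship .1..2..
After op 4 (move_right): buffer="sxwhxtj" (len 7), cursors c1@3 c2@6, authorship .1..2..
After op 5 (move_right): buffer="sxwhxtj" (len 7), cursors c1@4 c2@7, authorship .1..2..
After op 6 (move_left): buffer="sxwhxtj" (len 7), cursors c1@3 c2@6, authorship .1..2..
After op 7 (move_right): buffer="sxwhxtj" (len 7), cursors c1@4 c2@7, authorship .1..2..
After op 8 (insert('n')): buffer="sxwhnxtjn" (len 9), cursors c1@5 c2@9, authorship .1..12..2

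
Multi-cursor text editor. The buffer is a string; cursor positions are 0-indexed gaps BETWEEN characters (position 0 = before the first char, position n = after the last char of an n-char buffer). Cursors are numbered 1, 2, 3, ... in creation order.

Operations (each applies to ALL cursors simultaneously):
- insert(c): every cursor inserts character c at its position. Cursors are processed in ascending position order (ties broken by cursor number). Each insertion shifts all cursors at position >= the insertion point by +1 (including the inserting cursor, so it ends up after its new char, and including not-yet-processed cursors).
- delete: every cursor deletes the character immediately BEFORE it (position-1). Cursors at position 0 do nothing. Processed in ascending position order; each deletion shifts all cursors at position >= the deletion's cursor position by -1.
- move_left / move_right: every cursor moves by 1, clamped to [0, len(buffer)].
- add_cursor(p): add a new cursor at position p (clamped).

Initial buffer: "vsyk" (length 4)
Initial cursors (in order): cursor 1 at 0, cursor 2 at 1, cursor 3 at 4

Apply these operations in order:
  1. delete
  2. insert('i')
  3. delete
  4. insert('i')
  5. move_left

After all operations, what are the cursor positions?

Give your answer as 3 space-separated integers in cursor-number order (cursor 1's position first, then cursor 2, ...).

Answer: 1 1 4

Derivation:
After op 1 (delete): buffer="sy" (len 2), cursors c1@0 c2@0 c3@2, authorship ..
After op 2 (insert('i')): buffer="iisyi" (len 5), cursors c1@2 c2@2 c3@5, authorship 12..3
After op 3 (delete): buffer="sy" (len 2), cursors c1@0 c2@0 c3@2, authorship ..
After op 4 (insert('i')): buffer="iisyi" (len 5), cursors c1@2 c2@2 c3@5, authorship 12..3
After op 5 (move_left): buffer="iisyi" (len 5), cursors c1@1 c2@1 c3@4, authorship 12..3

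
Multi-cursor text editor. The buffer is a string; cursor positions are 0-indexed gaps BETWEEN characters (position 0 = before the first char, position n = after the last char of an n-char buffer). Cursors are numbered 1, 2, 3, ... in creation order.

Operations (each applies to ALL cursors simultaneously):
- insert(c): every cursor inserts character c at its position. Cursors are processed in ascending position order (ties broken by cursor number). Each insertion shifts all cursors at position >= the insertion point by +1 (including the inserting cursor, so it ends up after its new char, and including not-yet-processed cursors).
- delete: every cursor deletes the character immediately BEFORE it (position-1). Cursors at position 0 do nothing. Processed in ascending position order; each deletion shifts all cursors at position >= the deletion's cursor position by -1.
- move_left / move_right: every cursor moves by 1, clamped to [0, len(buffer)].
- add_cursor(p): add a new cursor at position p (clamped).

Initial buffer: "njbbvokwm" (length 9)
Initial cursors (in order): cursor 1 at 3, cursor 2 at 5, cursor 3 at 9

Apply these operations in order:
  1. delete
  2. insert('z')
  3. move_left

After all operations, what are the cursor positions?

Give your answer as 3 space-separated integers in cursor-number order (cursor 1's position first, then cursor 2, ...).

After op 1 (delete): buffer="njbokw" (len 6), cursors c1@2 c2@3 c3@6, authorship ......
After op 2 (insert('z')): buffer="njzbzokwz" (len 9), cursors c1@3 c2@5 c3@9, authorship ..1.2...3
After op 3 (move_left): buffer="njzbzokwz" (len 9), cursors c1@2 c2@4 c3@8, authorship ..1.2...3

Answer: 2 4 8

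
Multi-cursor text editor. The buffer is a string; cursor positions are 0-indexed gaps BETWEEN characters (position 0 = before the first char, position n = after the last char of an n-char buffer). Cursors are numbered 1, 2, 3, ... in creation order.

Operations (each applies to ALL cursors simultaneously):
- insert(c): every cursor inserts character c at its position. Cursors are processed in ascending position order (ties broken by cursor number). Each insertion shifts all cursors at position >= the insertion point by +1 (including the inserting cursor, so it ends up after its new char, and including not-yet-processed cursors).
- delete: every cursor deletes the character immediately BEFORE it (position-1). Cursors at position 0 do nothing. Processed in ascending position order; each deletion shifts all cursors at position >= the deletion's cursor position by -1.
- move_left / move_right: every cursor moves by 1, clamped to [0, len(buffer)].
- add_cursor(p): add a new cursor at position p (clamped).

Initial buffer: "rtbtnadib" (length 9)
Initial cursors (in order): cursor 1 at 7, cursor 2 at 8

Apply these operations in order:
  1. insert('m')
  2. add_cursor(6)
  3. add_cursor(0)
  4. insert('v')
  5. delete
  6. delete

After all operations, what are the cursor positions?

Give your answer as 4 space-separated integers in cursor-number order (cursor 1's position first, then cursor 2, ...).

Answer: 6 7 5 0

Derivation:
After op 1 (insert('m')): buffer="rtbtnadmimb" (len 11), cursors c1@8 c2@10, authorship .......1.2.
After op 2 (add_cursor(6)): buffer="rtbtnadmimb" (len 11), cursors c3@6 c1@8 c2@10, authorship .......1.2.
After op 3 (add_cursor(0)): buffer="rtbtnadmimb" (len 11), cursors c4@0 c3@6 c1@8 c2@10, authorship .......1.2.
After op 4 (insert('v')): buffer="vrtbtnavdmvimvb" (len 15), cursors c4@1 c3@8 c1@11 c2@14, authorship 4......3.11.22.
After op 5 (delete): buffer="rtbtnadmimb" (len 11), cursors c4@0 c3@6 c1@8 c2@10, authorship .......1.2.
After op 6 (delete): buffer="rtbtndib" (len 8), cursors c4@0 c3@5 c1@6 c2@7, authorship ........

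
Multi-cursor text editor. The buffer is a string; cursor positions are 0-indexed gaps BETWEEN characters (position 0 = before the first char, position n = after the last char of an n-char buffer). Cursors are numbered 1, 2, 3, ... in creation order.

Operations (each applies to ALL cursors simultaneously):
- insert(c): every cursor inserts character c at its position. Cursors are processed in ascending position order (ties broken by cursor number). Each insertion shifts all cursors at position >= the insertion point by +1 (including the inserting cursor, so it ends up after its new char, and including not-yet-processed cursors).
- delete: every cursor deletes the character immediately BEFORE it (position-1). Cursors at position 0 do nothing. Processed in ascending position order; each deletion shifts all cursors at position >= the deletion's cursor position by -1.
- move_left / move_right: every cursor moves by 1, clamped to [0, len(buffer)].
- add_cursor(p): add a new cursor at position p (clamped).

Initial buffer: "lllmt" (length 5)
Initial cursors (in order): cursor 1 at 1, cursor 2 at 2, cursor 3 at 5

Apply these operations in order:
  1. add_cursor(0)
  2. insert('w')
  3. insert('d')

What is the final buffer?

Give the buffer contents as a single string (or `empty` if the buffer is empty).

After op 1 (add_cursor(0)): buffer="lllmt" (len 5), cursors c4@0 c1@1 c2@2 c3@5, authorship .....
After op 2 (insert('w')): buffer="wlwlwlmtw" (len 9), cursors c4@1 c1@3 c2@5 c3@9, authorship 4.1.2...3
After op 3 (insert('d')): buffer="wdlwdlwdlmtwd" (len 13), cursors c4@2 c1@5 c2@8 c3@13, authorship 44.11.22...33

Answer: wdlwdlwdlmtwd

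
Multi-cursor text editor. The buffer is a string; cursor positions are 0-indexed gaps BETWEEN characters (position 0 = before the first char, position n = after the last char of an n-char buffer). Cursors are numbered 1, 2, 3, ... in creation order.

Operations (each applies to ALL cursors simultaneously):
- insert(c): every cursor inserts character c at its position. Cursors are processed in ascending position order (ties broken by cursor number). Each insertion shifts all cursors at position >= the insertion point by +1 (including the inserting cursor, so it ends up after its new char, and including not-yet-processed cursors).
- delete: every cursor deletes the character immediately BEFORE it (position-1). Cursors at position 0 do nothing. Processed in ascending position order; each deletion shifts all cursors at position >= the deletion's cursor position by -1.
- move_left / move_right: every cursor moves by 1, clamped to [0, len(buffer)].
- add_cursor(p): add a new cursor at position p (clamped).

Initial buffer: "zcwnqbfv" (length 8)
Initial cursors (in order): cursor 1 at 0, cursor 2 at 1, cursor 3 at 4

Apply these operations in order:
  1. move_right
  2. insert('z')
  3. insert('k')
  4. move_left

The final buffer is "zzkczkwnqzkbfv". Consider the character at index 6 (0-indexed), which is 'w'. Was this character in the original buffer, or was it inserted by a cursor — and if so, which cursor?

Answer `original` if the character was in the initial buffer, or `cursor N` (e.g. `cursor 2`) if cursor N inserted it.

After op 1 (move_right): buffer="zcwnqbfv" (len 8), cursors c1@1 c2@2 c3@5, authorship ........
After op 2 (insert('z')): buffer="zzczwnqzbfv" (len 11), cursors c1@2 c2@4 c3@8, authorship .1.2...3...
After op 3 (insert('k')): buffer="zzkczkwnqzkbfv" (len 14), cursors c1@3 c2@6 c3@11, authorship .11.22...33...
After op 4 (move_left): buffer="zzkczkwnqzkbfv" (len 14), cursors c1@2 c2@5 c3@10, authorship .11.22...33...
Authorship (.=original, N=cursor N): . 1 1 . 2 2 . . . 3 3 . . .
Index 6: author = original

Answer: original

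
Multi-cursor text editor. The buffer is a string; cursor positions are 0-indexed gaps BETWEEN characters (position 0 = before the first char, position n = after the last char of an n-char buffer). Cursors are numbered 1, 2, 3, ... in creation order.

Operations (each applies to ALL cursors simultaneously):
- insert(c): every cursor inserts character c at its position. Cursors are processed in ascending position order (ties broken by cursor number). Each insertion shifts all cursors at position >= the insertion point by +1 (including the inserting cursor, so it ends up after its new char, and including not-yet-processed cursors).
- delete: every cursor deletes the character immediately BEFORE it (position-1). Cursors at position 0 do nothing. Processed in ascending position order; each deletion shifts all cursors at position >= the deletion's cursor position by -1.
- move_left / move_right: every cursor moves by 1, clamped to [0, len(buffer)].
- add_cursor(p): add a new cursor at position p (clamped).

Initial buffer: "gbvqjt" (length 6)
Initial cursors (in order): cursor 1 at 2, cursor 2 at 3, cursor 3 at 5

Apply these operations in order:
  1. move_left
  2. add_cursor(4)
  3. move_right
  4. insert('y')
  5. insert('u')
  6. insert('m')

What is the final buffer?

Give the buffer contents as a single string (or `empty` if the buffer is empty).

After op 1 (move_left): buffer="gbvqjt" (len 6), cursors c1@1 c2@2 c3@4, authorship ......
After op 2 (add_cursor(4)): buffer="gbvqjt" (len 6), cursors c1@1 c2@2 c3@4 c4@4, authorship ......
After op 3 (move_right): buffer="gbvqjt" (len 6), cursors c1@2 c2@3 c3@5 c4@5, authorship ......
After op 4 (insert('y')): buffer="gbyvyqjyyt" (len 10), cursors c1@3 c2@5 c3@9 c4@9, authorship ..1.2..34.
After op 5 (insert('u')): buffer="gbyuvyuqjyyuut" (len 14), cursors c1@4 c2@7 c3@13 c4@13, authorship ..11.22..3434.
After op 6 (insert('m')): buffer="gbyumvyumqjyyuummt" (len 18), cursors c1@5 c2@9 c3@17 c4@17, authorship ..111.222..343434.

Answer: gbyumvyumqjyyuummt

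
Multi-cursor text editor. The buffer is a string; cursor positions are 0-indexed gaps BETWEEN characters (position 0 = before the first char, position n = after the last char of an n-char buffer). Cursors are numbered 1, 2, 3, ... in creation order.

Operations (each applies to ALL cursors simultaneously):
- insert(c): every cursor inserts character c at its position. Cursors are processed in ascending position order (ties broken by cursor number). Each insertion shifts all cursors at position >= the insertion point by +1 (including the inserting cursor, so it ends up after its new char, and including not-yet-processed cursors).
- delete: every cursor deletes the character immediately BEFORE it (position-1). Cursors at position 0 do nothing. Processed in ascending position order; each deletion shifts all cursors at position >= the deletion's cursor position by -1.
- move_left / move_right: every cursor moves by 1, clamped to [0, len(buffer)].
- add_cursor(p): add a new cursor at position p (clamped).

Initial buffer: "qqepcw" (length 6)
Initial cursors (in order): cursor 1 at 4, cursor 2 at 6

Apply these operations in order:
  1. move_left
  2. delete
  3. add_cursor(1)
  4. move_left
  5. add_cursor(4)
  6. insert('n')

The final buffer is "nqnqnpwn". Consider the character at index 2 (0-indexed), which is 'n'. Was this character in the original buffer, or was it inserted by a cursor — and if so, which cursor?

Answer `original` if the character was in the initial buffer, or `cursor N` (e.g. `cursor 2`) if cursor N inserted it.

Answer: cursor 1

Derivation:
After op 1 (move_left): buffer="qqepcw" (len 6), cursors c1@3 c2@5, authorship ......
After op 2 (delete): buffer="qqpw" (len 4), cursors c1@2 c2@3, authorship ....
After op 3 (add_cursor(1)): buffer="qqpw" (len 4), cursors c3@1 c1@2 c2@3, authorship ....
After op 4 (move_left): buffer="qqpw" (len 4), cursors c3@0 c1@1 c2@2, authorship ....
After op 5 (add_cursor(4)): buffer="qqpw" (len 4), cursors c3@0 c1@1 c2@2 c4@4, authorship ....
After op 6 (insert('n')): buffer="nqnqnpwn" (len 8), cursors c3@1 c1@3 c2@5 c4@8, authorship 3.1.2..4
Authorship (.=original, N=cursor N): 3 . 1 . 2 . . 4
Index 2: author = 1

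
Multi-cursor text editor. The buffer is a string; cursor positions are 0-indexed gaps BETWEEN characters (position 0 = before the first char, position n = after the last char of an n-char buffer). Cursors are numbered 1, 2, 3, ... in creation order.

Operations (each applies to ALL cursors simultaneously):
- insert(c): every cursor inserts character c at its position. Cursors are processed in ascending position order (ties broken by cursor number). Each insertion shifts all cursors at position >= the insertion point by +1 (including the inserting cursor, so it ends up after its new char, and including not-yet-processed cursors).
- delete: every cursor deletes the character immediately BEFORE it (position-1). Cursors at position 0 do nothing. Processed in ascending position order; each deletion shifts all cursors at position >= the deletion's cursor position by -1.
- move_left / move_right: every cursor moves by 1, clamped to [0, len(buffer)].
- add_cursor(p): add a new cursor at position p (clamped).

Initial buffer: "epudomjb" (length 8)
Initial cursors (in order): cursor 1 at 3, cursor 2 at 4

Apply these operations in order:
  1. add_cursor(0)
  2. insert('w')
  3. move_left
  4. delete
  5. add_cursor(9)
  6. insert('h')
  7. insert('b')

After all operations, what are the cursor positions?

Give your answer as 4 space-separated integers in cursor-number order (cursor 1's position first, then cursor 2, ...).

Answer: 7 10 2 17

Derivation:
After op 1 (add_cursor(0)): buffer="epudomjb" (len 8), cursors c3@0 c1@3 c2@4, authorship ........
After op 2 (insert('w')): buffer="wepuwdwomjb" (len 11), cursors c3@1 c1@5 c2@7, authorship 3...1.2....
After op 3 (move_left): buffer="wepuwdwomjb" (len 11), cursors c3@0 c1@4 c2@6, authorship 3...1.2....
After op 4 (delete): buffer="wepwwomjb" (len 9), cursors c3@0 c1@3 c2@4, authorship 3..12....
After op 5 (add_cursor(9)): buffer="wepwwomjb" (len 9), cursors c3@0 c1@3 c2@4 c4@9, authorship 3..12....
After op 6 (insert('h')): buffer="hwephwhwomjbh" (len 13), cursors c3@1 c1@5 c2@7 c4@13, authorship 33..1122....4
After op 7 (insert('b')): buffer="hbwephbwhbwomjbhb" (len 17), cursors c3@2 c1@7 c2@10 c4@17, authorship 333..111222....44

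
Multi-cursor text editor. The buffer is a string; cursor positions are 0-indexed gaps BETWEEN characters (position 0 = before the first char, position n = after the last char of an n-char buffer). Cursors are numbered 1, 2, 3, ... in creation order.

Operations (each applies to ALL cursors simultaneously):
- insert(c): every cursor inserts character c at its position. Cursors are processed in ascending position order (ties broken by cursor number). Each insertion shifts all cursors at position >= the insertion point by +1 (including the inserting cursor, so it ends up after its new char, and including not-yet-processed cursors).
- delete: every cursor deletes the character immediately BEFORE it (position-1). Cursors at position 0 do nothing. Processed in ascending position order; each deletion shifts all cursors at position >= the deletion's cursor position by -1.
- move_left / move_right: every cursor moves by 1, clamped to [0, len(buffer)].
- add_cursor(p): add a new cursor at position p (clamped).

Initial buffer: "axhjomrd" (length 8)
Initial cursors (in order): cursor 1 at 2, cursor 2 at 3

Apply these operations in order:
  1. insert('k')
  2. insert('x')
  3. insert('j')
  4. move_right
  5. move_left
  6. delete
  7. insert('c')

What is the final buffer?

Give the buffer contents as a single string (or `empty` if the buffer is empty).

Answer: axkxchkxcjomrd

Derivation:
After op 1 (insert('k')): buffer="axkhkjomrd" (len 10), cursors c1@3 c2@5, authorship ..1.2.....
After op 2 (insert('x')): buffer="axkxhkxjomrd" (len 12), cursors c1@4 c2@7, authorship ..11.22.....
After op 3 (insert('j')): buffer="axkxjhkxjjomrd" (len 14), cursors c1@5 c2@9, authorship ..111.222.....
After op 4 (move_right): buffer="axkxjhkxjjomrd" (len 14), cursors c1@6 c2@10, authorship ..111.222.....
After op 5 (move_left): buffer="axkxjhkxjjomrd" (len 14), cursors c1@5 c2@9, authorship ..111.222.....
After op 6 (delete): buffer="axkxhkxjomrd" (len 12), cursors c1@4 c2@7, authorship ..11.22.....
After op 7 (insert('c')): buffer="axkxchkxcjomrd" (len 14), cursors c1@5 c2@9, authorship ..111.222.....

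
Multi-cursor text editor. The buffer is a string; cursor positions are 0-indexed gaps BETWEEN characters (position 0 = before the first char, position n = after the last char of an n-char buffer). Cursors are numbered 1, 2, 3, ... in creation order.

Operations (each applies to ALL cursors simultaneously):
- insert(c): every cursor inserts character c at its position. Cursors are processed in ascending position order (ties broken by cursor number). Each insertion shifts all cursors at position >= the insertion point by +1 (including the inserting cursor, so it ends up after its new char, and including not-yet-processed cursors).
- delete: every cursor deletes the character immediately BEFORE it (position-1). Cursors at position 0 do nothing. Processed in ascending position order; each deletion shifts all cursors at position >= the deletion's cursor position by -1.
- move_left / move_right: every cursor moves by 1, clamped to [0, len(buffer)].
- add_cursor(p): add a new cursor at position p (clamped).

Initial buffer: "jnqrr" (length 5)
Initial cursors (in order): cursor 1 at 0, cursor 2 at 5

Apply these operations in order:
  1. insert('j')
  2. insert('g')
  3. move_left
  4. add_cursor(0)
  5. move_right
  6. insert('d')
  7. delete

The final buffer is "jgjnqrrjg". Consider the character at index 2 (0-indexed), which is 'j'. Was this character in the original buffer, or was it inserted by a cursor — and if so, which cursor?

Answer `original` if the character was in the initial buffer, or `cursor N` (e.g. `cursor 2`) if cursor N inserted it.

Answer: original

Derivation:
After op 1 (insert('j')): buffer="jjnqrrj" (len 7), cursors c1@1 c2@7, authorship 1.....2
After op 2 (insert('g')): buffer="jgjnqrrjg" (len 9), cursors c1@2 c2@9, authorship 11.....22
After op 3 (move_left): buffer="jgjnqrrjg" (len 9), cursors c1@1 c2@8, authorship 11.....22
After op 4 (add_cursor(0)): buffer="jgjnqrrjg" (len 9), cursors c3@0 c1@1 c2@8, authorship 11.....22
After op 5 (move_right): buffer="jgjnqrrjg" (len 9), cursors c3@1 c1@2 c2@9, authorship 11.....22
After op 6 (insert('d')): buffer="jdgdjnqrrjgd" (len 12), cursors c3@2 c1@4 c2@12, authorship 1311.....222
After op 7 (delete): buffer="jgjnqrrjg" (len 9), cursors c3@1 c1@2 c2@9, authorship 11.....22
Authorship (.=original, N=cursor N): 1 1 . . . . . 2 2
Index 2: author = original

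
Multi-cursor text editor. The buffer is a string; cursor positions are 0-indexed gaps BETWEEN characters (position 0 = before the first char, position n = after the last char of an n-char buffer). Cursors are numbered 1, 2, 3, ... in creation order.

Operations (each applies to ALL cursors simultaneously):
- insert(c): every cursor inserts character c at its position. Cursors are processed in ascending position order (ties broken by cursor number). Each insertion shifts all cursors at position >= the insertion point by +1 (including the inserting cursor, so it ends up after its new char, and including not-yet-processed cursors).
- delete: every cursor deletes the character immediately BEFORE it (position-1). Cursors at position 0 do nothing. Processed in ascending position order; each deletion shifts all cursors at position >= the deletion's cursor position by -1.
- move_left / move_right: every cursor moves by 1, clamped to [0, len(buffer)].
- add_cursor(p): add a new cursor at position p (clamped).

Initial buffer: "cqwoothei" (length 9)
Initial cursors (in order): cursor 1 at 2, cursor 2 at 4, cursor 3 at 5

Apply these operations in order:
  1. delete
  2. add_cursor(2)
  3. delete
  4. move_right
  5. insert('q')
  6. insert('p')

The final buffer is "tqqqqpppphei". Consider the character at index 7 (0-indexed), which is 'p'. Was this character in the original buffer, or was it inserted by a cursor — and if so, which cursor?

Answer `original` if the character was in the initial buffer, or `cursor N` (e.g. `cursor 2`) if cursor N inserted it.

After op 1 (delete): buffer="cwthei" (len 6), cursors c1@1 c2@2 c3@2, authorship ......
After op 2 (add_cursor(2)): buffer="cwthei" (len 6), cursors c1@1 c2@2 c3@2 c4@2, authorship ......
After op 3 (delete): buffer="thei" (len 4), cursors c1@0 c2@0 c3@0 c4@0, authorship ....
After op 4 (move_right): buffer="thei" (len 4), cursors c1@1 c2@1 c3@1 c4@1, authorship ....
After op 5 (insert('q')): buffer="tqqqqhei" (len 8), cursors c1@5 c2@5 c3@5 c4@5, authorship .1234...
After op 6 (insert('p')): buffer="tqqqqpppphei" (len 12), cursors c1@9 c2@9 c3@9 c4@9, authorship .12341234...
Authorship (.=original, N=cursor N): . 1 2 3 4 1 2 3 4 . . .
Index 7: author = 3

Answer: cursor 3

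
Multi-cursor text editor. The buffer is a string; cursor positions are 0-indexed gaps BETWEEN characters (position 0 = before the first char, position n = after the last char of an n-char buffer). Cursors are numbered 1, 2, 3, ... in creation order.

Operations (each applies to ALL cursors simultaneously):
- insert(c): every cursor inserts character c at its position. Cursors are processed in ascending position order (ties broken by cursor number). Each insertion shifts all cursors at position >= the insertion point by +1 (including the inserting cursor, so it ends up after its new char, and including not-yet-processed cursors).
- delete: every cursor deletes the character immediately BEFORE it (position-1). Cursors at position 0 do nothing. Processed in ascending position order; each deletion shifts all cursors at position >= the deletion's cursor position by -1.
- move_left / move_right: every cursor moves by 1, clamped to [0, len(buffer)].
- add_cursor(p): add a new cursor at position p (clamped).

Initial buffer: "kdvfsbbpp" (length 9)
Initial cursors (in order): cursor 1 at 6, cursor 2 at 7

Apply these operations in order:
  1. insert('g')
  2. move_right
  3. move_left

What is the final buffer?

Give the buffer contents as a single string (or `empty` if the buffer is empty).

After op 1 (insert('g')): buffer="kdvfsbgbgpp" (len 11), cursors c1@7 c2@9, authorship ......1.2..
After op 2 (move_right): buffer="kdvfsbgbgpp" (len 11), cursors c1@8 c2@10, authorship ......1.2..
After op 3 (move_left): buffer="kdvfsbgbgpp" (len 11), cursors c1@7 c2@9, authorship ......1.2..

Answer: kdvfsbgbgpp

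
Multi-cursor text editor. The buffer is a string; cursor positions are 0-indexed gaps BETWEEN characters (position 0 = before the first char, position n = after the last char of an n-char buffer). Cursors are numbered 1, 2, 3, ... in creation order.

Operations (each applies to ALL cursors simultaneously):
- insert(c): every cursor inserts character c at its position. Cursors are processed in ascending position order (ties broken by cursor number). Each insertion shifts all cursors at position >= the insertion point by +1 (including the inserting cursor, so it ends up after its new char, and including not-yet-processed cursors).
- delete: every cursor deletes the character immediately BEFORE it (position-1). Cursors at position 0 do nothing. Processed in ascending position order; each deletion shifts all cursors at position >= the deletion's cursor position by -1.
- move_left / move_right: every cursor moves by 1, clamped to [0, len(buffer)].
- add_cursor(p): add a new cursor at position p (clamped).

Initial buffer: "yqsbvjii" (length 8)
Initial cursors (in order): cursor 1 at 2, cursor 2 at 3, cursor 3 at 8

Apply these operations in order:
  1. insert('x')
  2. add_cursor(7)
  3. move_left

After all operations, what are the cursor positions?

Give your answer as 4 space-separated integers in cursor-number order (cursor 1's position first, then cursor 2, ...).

Answer: 2 4 10 6

Derivation:
After op 1 (insert('x')): buffer="yqxsxbvjiix" (len 11), cursors c1@3 c2@5 c3@11, authorship ..1.2.....3
After op 2 (add_cursor(7)): buffer="yqxsxbvjiix" (len 11), cursors c1@3 c2@5 c4@7 c3@11, authorship ..1.2.....3
After op 3 (move_left): buffer="yqxsxbvjiix" (len 11), cursors c1@2 c2@4 c4@6 c3@10, authorship ..1.2.....3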